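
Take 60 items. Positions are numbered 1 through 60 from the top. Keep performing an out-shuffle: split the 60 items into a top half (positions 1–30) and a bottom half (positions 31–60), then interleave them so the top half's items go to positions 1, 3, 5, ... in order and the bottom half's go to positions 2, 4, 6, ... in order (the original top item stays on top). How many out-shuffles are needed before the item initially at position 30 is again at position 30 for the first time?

58

Follow position 30 under repeated out-shuffles:
30 → 59 → 58 → 56 → 52 → 44 → 28 → 55 → ... → 30 (length 58)
It first returns after 58 out-shuffles.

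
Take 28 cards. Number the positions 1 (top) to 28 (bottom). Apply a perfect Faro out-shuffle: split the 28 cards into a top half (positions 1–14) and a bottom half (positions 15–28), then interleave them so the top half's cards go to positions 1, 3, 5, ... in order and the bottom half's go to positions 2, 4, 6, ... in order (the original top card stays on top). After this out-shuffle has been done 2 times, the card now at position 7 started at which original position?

Work backwards from position 7, undoing one out-shuffle at a time:
7 ← 4 ← 16
So the card now at position 7 started at position 16.

16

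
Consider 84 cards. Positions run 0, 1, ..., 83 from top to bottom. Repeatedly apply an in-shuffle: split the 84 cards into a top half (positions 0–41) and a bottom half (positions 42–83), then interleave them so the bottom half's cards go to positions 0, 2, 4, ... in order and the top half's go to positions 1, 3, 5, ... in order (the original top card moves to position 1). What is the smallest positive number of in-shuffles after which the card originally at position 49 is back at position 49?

8

Follow position 49 under repeated in-shuffles:
49 → 14 → 29 → 59 → 34 → 69 → 54 → 24 → 49
It first returns after 8 in-shuffles.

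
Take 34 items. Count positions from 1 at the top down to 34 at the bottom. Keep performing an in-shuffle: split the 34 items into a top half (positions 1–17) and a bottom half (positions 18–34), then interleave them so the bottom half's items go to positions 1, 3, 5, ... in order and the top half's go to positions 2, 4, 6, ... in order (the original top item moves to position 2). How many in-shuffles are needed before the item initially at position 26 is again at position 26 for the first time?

12

Follow position 26 under repeated in-shuffles:
26 → 17 → 34 → 33 → 31 → 27 → 19 → 3 → 6 → 12 → 24 → 13 → 26
It first returns after 12 in-shuffles.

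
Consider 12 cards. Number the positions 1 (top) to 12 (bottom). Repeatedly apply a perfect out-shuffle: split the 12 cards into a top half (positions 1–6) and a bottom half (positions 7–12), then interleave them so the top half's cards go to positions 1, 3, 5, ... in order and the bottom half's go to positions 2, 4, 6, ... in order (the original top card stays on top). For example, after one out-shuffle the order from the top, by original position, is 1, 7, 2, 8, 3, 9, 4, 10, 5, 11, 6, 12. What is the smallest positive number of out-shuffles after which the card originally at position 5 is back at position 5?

Follow position 5 under repeated out-shuffles:
5 → 9 → 6 → 11 → 10 → 8 → 4 → 7 → 2 → 3 → 5
It first returns after 10 out-shuffles.

10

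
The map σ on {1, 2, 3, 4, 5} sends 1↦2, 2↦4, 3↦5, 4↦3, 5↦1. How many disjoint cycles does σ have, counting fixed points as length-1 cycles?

1

Cycle decomposition: (1 2 4 3 5).
1 cycle.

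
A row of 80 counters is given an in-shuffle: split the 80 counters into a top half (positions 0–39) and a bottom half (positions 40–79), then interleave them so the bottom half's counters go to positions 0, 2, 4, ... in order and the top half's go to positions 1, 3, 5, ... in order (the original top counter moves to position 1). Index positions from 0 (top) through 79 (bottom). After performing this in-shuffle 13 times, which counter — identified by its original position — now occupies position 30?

Work backwards from position 30, undoing one in-shuffle at a time:
30 ← 55 ← 27 ← 13 ← 6 ← ... ← 46 (13 steps).
So the counter now at position 30 started at position 46.

46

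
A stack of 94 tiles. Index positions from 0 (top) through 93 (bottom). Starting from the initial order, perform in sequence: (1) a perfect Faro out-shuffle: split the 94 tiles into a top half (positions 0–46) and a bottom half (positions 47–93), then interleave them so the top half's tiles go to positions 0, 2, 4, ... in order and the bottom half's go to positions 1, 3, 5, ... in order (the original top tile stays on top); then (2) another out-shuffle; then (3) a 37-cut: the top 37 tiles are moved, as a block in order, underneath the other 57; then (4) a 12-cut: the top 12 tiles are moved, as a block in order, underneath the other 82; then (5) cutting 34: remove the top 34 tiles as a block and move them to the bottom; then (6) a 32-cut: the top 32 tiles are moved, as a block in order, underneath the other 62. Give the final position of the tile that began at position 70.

74

Track the tile from position 70 forward through each operation:
  after op 1 (out-shuffle): 70 → 47
  after op 2 (out-shuffle): 47 → 1
  after op 3 (cut 37): 1 → 58
  after op 4 (cut 12): 58 → 46
  after op 5 (cut 34): 46 → 12
  after op 6 (cut 32): 12 → 74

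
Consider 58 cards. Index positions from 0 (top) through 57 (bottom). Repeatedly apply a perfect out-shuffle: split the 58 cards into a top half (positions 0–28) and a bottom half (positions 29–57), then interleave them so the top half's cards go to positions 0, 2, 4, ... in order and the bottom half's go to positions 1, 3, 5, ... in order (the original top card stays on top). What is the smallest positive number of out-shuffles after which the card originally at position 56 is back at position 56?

Follow position 56 under repeated out-shuffles:
56 → 55 → 53 → 49 → 41 → 25 → 50 → 43 → 29 → 1 → 2 → 4 → 8 → 16 → 32 → 7 → 14 → 28 → 56
It first returns after 18 out-shuffles.

18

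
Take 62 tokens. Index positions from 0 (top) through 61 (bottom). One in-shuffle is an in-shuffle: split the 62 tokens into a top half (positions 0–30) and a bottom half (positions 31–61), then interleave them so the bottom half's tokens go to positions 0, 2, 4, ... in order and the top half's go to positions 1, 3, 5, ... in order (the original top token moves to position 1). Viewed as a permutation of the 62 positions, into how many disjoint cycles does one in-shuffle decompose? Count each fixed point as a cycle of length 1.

Trace each unvisited position around until it returns:
(0 1 3 7 15 31) (2 5 11 23 47 32) (4 9 19 39 16 33) (6 13 27 55 48 34) (8 17 35) (10 21 43 24 49 36) (12 25 51 40 18 37) (14 29 59 56 50 38) ... plus 4 more
12 cycles in total.

12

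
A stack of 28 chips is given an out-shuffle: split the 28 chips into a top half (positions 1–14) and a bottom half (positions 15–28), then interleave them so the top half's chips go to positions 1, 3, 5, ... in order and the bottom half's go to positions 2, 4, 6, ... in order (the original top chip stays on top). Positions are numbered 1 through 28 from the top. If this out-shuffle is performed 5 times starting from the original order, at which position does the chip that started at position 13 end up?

Track the chip's position through each out-shuffle:
13 → 25 → 22 → 16 → 4 → 7

7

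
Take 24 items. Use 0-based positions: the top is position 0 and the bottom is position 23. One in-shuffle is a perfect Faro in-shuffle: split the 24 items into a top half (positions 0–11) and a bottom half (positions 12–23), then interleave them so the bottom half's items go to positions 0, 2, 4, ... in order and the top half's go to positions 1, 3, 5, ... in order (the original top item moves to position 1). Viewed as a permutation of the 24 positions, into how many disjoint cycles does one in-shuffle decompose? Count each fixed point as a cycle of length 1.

2

Trace each unvisited position around until it returns:
(0 1 3 7 15 6 ... len 20) (4 9 19 14)
2 cycles in total.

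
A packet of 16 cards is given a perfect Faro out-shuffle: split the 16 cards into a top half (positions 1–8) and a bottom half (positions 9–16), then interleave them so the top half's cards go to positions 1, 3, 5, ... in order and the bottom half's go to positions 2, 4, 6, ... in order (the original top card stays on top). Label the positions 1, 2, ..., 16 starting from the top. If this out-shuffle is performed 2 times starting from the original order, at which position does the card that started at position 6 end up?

Track the card's position through each out-shuffle:
6 → 11 → 6

6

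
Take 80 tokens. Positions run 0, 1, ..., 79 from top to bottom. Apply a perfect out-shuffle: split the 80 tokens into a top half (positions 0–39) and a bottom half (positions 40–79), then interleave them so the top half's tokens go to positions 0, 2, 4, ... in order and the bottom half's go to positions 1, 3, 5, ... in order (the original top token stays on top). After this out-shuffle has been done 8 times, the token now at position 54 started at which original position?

7

Work backwards from position 54, undoing one out-shuffle at a time:
54 ← 27 ← 53 ← 66 ← 33 ← 56 ← 28 ← 14 ← 7
So the token now at position 54 started at position 7.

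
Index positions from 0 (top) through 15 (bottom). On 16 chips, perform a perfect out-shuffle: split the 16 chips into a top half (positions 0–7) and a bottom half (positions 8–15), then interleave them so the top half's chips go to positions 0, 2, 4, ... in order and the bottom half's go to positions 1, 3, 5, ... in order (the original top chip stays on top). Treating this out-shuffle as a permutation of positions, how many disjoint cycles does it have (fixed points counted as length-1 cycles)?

6

Trace each unvisited position around until it returns:
(0) (1 2 4 8) (3 6 12 9) (5 10) (7 14 13 11) (15)
6 cycles in total.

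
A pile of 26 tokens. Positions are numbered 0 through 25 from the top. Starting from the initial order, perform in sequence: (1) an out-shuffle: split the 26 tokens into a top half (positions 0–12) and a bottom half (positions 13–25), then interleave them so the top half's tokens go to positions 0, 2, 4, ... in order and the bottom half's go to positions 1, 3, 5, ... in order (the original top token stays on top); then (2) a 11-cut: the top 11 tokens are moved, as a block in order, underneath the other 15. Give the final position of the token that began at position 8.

Track the token from position 8 forward through each operation:
  after op 1 (out-shuffle): 8 → 16
  after op 2 (cut 11): 16 → 5

5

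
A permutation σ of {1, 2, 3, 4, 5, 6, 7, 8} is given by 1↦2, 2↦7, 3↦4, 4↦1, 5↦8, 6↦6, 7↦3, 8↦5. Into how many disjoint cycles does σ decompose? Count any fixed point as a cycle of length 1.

Cycle decomposition: (1 2 7 3 4) (5 8) (6).
3 cycles.

3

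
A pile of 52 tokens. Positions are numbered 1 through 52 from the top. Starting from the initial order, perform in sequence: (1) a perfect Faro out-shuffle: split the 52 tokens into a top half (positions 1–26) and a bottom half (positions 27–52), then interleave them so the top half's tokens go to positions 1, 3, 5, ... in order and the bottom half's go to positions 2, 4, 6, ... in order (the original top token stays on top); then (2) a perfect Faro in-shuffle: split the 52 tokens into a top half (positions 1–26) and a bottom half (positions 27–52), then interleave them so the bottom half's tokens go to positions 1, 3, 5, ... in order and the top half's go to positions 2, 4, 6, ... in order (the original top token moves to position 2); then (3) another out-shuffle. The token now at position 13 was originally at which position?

Undo the operations in reverse order, starting from position 13:
  undo op 3 (out-shuffle, from top half): 13 ← 7
  undo op 2 (in-shuffle, from bottom half): 7 ← 30
  undo op 1 (out-shuffle, from bottom half): 30 ← 41
So the token at position 13 came from original position 41.

41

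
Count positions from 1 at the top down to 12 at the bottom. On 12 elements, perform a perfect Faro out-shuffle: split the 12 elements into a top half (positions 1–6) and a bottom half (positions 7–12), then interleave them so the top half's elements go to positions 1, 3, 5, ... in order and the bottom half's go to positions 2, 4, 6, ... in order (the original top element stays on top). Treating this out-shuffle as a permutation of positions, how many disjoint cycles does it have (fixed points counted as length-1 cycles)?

Trace each unvisited position around until it returns:
(1) (2 3 5 9 6 11 10 8 4 7) (12)
3 cycles in total.

3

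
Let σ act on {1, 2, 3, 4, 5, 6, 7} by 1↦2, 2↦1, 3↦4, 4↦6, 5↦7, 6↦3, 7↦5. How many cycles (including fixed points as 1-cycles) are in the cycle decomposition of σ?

3

Cycle decomposition: (1 2) (3 4 6) (5 7).
3 cycles.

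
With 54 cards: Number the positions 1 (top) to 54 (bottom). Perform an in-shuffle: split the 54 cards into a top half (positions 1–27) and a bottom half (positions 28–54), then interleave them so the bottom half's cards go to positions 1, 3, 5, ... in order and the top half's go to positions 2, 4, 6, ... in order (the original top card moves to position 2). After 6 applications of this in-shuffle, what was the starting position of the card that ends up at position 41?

29

Work backwards from position 41, undoing one in-shuffle at a time:
41 ← 48 ← 24 ← 12 ← 6 ← 3 ← 29
So the card now at position 41 started at position 29.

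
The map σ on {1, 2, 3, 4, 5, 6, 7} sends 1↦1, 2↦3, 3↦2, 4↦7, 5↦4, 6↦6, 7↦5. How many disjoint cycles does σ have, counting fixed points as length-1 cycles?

4

Cycle decomposition: (1) (2 3) (4 7 5) (6).
4 cycles.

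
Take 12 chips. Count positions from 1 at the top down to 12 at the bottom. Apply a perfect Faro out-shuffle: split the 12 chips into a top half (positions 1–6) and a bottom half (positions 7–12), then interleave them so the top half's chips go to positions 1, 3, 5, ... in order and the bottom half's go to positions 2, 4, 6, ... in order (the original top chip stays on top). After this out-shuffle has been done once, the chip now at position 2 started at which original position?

Work backwards from position 2, undoing one out-shuffle at a time:
2 ← 7
So the chip now at position 2 started at position 7.

7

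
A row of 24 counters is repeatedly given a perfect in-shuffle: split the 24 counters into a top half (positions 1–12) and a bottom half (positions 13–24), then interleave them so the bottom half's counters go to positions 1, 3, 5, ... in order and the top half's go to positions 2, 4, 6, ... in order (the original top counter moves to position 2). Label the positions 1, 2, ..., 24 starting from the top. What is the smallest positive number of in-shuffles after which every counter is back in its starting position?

20

The in-shuffle permutes the 24 positions with cycle lengths [4, 20].
Every counter is home exactly when every cycle has completed a whole number of laps, i.e. after lcm(4, 20) = 20 in-shuffles.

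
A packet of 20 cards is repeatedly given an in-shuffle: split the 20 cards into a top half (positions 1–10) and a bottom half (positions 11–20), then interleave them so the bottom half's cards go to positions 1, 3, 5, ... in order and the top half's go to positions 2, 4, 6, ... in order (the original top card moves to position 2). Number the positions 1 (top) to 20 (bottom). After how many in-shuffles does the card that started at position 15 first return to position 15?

Follow position 15 under repeated in-shuffles:
15 → 9 → 18 → 15
It first returns after 3 in-shuffles.

3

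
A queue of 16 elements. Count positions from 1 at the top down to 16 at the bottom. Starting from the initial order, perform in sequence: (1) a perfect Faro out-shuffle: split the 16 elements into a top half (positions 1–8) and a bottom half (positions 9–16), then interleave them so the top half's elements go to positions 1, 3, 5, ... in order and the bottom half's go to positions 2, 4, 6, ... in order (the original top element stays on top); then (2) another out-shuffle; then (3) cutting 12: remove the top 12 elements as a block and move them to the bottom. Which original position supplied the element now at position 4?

Undo the operations in reverse order, starting from position 4:
  undo op 3 (cut 12): 4 ← 16
  undo op 2 (out-shuffle, from bottom half): 16 ← 16
  undo op 1 (out-shuffle, from bottom half): 16 ← 16
So the element at position 4 came from original position 16.

16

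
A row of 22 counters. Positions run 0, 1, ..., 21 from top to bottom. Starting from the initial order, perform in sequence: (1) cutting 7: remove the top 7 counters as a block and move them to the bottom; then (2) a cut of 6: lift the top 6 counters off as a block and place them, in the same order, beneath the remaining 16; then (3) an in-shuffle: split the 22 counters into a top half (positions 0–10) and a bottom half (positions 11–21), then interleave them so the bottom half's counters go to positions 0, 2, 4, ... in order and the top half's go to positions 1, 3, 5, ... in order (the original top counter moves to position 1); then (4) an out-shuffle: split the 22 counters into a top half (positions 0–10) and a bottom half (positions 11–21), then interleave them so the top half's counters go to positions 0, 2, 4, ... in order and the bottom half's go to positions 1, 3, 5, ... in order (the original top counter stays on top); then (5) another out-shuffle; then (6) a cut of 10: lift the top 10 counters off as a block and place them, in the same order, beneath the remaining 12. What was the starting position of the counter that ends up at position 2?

Undo the operations in reverse order, starting from position 2:
  undo op 6 (cut 10): 2 ← 12
  undo op 5 (out-shuffle, from top half): 12 ← 6
  undo op 4 (out-shuffle, from top half): 6 ← 3
  undo op 3 (in-shuffle, from top half): 3 ← 1
  undo op 2 (cut 6): 1 ← 7
  undo op 1 (cut 7): 7 ← 14
So the counter at position 2 came from original position 14.

14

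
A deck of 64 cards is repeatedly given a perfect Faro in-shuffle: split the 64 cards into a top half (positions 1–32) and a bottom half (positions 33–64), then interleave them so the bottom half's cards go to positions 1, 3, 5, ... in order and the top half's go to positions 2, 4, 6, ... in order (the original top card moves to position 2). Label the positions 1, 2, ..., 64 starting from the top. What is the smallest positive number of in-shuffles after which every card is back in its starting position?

The in-shuffle permutes the 64 positions with cycle lengths [4, 12, 12, 12, 12, 12].
Every card is home exactly when every cycle has completed a whole number of laps, i.e. after lcm(4, 12) = 12 in-shuffles.

12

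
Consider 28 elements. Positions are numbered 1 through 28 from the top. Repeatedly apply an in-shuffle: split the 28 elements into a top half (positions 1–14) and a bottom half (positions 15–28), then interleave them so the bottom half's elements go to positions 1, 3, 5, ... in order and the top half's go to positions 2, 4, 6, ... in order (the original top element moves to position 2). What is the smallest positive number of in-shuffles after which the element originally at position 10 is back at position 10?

28

Follow position 10 under repeated in-shuffles:
10 → 20 → 11 → 22 → 15 → 1 → 2 → 4 → ... → 10 (length 28)
It first returns after 28 in-shuffles.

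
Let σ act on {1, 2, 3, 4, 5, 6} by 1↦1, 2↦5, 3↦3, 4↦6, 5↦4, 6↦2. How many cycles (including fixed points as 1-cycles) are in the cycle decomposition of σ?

3

Cycle decomposition: (1) (2 5 4 6) (3).
3 cycles.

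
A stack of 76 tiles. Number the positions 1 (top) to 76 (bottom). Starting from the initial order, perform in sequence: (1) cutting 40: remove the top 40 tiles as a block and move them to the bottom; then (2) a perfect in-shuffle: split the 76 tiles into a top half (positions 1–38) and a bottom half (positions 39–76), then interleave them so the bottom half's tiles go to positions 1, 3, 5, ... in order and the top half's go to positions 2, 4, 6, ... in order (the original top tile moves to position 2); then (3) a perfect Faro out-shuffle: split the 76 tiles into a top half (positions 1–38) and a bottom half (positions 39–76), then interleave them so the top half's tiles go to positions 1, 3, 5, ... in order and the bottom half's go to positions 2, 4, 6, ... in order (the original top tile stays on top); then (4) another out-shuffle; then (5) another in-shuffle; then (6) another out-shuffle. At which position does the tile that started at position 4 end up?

Track the tile from position 4 forward through each operation:
  after op 1 (cut 40): 4 → 40
  after op 2 (in-shuffle): 40 → 3
  after op 3 (out-shuffle): 3 → 5
  after op 4 (out-shuffle): 5 → 9
  after op 5 (in-shuffle): 9 → 18
  after op 6 (out-shuffle): 18 → 35

35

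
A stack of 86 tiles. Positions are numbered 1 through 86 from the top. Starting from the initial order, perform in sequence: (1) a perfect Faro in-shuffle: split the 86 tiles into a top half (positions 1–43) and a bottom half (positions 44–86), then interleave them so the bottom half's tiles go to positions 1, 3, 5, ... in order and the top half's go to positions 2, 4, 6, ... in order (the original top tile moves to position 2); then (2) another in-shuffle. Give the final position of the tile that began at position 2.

8

Track the tile from position 2 forward through each operation:
  after op 1 (in-shuffle): 2 → 4
  after op 2 (in-shuffle): 4 → 8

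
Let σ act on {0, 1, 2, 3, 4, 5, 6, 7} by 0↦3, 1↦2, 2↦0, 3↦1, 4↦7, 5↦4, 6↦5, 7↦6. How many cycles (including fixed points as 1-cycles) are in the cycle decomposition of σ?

2

Cycle decomposition: (0 3 1 2) (4 7 6 5).
2 cycles.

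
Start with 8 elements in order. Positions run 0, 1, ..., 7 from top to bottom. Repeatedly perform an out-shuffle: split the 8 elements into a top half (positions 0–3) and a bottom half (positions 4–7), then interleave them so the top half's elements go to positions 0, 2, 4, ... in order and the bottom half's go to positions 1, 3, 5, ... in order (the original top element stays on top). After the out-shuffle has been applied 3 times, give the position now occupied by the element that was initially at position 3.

3

Track the element's position through each out-shuffle:
3 → 6 → 5 → 3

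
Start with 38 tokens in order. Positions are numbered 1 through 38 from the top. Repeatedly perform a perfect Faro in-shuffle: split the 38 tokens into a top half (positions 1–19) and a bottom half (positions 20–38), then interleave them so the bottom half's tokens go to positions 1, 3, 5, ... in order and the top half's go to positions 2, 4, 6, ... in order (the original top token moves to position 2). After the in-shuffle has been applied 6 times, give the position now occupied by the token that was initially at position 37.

Track the token's position through each in-shuffle:
37 → 35 → 31 → 23 → 7 → 14 → 28

28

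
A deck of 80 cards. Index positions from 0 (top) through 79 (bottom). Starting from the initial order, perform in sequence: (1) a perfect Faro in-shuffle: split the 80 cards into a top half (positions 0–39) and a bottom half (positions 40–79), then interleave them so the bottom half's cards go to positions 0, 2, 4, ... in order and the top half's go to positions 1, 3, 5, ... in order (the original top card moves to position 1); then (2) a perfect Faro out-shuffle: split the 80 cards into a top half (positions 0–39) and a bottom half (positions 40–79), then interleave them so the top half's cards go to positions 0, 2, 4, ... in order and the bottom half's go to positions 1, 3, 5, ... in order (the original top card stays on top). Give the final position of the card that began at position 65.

Track the card from position 65 forward through each operation:
  after op 1 (in-shuffle): 65 → 50
  after op 2 (out-shuffle): 50 → 21

21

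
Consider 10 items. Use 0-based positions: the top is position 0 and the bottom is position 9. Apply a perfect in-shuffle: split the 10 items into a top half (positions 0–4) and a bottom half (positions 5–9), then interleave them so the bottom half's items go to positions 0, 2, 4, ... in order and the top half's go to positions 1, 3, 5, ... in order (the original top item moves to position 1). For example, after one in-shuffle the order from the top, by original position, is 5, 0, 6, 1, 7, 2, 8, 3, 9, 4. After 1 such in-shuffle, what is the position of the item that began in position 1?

3

Track the item's position through each in-shuffle:
1 → 3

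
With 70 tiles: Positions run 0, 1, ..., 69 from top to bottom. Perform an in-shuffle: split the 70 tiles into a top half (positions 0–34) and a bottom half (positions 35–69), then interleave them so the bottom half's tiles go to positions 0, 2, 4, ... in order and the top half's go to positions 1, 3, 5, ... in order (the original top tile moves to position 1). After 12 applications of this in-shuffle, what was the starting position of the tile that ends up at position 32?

33

Work backwards from position 32, undoing one in-shuffle at a time:
32 ← 51 ← 25 ← 12 ← 41 ← 20 ← 45 ← 22 ← 46 ← 58 ← 64 ← 67 ← 33
So the tile now at position 32 started at position 33.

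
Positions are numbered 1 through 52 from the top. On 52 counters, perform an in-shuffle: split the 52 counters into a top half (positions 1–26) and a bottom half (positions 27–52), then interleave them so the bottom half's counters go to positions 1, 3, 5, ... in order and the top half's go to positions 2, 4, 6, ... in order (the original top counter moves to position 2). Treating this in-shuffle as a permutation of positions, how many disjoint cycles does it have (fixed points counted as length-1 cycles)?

1

Trace each unvisited position around until it returns:
(1 2 4 8 16 32 ... len 52)
1 cycle in total.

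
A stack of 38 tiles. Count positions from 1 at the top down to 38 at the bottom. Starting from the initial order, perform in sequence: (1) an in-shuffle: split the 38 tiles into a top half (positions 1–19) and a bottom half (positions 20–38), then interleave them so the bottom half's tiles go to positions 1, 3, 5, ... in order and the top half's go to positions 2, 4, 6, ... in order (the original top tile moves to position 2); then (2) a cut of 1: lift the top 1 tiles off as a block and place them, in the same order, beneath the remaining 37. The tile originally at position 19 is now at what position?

37

Track the tile from position 19 forward through each operation:
  after op 1 (in-shuffle): 19 → 38
  after op 2 (cut 1): 38 → 37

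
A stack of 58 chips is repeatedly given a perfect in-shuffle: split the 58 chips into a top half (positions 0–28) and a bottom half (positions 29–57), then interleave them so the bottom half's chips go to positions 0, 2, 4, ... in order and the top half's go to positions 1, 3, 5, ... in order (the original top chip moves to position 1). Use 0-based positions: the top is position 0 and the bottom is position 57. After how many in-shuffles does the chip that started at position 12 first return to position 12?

Follow position 12 under repeated in-shuffles:
12 → 25 → 51 → 44 → 30 → 2 → 5 → 11 → ... → 12 (length 58)
It first returns after 58 in-shuffles.

58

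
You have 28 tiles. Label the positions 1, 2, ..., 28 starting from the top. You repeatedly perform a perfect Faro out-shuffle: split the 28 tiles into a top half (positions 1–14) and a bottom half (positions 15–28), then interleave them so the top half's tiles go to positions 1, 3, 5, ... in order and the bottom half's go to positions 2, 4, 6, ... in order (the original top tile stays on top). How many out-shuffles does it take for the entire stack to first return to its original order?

18

The out-shuffle permutes the 28 positions with cycle lengths [1, 1, 2, 6, 18].
Every tile is home exactly when every cycle has completed a whole number of laps, i.e. after lcm(1, 2, 6, 18) = 18 out-shuffles.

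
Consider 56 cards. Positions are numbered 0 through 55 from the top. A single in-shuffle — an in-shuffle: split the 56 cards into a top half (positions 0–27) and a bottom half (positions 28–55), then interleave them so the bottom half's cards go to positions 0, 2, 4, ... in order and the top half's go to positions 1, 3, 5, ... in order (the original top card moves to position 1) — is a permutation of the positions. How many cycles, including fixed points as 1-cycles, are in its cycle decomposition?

Trace each unvisited position around until it returns:
(0 1 3 7 15 31 ... len 18) (2 5 11 23 47 38 ... len 18) (4 9 19 39 22 45 ... len 18) (18 37)
4 cycles in total.

4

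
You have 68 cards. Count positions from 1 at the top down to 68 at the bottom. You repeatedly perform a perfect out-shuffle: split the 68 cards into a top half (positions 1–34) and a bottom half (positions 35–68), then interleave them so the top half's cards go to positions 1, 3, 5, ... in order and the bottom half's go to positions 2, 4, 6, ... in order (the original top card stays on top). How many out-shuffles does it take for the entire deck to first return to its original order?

66

The out-shuffle permutes the 68 positions with cycle lengths [1, 1, 66].
Every card is home exactly when every cycle has completed a whole number of laps, i.e. after lcm(1, 66) = 66 out-shuffles.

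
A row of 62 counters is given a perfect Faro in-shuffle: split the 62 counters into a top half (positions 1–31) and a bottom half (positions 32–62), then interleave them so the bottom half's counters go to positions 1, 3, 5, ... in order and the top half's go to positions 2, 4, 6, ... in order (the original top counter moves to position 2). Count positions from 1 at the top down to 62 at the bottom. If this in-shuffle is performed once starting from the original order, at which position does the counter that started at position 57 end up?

51

Track the counter's position through each in-shuffle:
57 → 51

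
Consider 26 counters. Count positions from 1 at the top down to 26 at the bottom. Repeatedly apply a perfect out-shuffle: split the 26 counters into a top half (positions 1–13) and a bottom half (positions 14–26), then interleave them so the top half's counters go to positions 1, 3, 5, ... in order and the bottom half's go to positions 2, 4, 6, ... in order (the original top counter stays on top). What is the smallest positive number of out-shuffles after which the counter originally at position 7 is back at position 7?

Follow position 7 under repeated out-shuffles:
7 → 13 → 25 → 24 → 22 → 18 → 10 → 19 → 12 → 23 → 20 → 14 → 2 → 3 → 5 → 9 → 17 → 8 → 15 → 4 → 7
It first returns after 20 out-shuffles.

20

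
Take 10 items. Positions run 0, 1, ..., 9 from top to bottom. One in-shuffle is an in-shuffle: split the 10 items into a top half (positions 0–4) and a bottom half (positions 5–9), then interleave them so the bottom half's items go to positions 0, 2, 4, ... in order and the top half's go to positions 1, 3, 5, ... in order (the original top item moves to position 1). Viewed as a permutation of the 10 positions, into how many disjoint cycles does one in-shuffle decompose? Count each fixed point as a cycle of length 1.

1

Trace each unvisited position around until it returns:
(0 1 3 7 4 9 8 6 2 5)
1 cycle in total.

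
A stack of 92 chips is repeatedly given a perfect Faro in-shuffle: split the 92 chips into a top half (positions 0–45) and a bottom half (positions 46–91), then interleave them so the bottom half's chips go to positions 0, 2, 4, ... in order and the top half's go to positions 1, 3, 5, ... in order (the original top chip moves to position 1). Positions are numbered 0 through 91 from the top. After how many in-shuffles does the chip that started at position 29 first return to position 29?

5

Follow position 29 under repeated in-shuffles:
29 → 59 → 26 → 53 → 14 → 29
It first returns after 5 in-shuffles.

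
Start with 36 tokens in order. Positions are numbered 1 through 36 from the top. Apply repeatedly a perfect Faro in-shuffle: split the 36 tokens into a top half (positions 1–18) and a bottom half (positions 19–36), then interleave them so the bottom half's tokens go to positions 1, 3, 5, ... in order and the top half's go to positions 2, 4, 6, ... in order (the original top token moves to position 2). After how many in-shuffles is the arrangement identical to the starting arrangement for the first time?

The in-shuffle permutes the 36 positions with cycle lengths [36].
Every token is home exactly when every cycle has completed a whole number of laps, i.e. after lcm(36) = 36 in-shuffles.

36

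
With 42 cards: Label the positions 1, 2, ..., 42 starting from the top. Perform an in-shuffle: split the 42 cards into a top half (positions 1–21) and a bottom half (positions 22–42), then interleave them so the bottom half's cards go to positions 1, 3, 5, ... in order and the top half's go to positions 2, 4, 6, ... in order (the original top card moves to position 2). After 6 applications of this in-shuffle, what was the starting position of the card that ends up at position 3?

Work backwards from position 3, undoing one in-shuffle at a time:
3 ← 23 ← 33 ← 38 ← 19 ← 31 ← 37
So the card now at position 3 started at position 37.

37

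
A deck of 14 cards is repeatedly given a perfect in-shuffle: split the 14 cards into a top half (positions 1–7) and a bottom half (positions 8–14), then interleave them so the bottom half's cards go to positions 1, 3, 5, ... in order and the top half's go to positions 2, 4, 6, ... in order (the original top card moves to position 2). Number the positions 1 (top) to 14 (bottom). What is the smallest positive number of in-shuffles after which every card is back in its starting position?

4

The in-shuffle permutes the 14 positions with cycle lengths [2, 4, 4, 4].
Every card is home exactly when every cycle has completed a whole number of laps, i.e. after lcm(2, 4) = 4 in-shuffles.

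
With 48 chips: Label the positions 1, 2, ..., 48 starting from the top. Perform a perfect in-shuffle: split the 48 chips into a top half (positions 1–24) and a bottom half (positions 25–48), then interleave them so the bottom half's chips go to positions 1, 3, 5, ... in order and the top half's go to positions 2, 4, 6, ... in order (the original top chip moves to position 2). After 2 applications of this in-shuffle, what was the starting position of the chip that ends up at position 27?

Work backwards from position 27, undoing one in-shuffle at a time:
27 ← 38 ← 19
So the chip now at position 27 started at position 19.

19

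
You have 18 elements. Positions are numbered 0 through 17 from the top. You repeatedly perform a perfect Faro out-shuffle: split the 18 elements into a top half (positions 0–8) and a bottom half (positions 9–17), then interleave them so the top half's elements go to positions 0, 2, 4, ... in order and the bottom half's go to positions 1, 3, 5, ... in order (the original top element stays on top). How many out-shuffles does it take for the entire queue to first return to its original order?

8

The out-shuffle permutes the 18 positions with cycle lengths [1, 1, 8, 8].
Every element is home exactly when every cycle has completed a whole number of laps, i.e. after lcm(1, 8) = 8 out-shuffles.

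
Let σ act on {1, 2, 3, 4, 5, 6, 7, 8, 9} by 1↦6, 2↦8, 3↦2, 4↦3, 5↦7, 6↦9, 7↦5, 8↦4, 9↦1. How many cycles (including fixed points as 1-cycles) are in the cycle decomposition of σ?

Cycle decomposition: (1 6 9) (2 8 4 3) (5 7).
3 cycles.

3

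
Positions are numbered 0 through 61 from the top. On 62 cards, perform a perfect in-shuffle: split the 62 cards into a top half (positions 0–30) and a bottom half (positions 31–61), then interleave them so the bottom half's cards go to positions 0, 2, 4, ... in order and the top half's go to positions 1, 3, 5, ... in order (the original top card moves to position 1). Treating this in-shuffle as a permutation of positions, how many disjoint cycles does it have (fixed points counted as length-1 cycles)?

Trace each unvisited position around until it returns:
(0 1 3 7 15 31) (2 5 11 23 47 32) (4 9 19 39 16 33) (6 13 27 55 48 34) (8 17 35) (10 21 43 24 49 36) (12 25 51 40 18 37) (14 29 59 56 50 38) ... plus 4 more
12 cycles in total.

12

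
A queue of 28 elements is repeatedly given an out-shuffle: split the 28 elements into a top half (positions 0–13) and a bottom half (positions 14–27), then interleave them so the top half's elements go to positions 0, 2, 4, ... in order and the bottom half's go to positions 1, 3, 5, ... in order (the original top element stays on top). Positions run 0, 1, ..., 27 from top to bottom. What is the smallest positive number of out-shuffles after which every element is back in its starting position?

18

The out-shuffle permutes the 28 positions with cycle lengths [1, 1, 2, 6, 18].
Every element is home exactly when every cycle has completed a whole number of laps, i.e. after lcm(1, 2, 6, 18) = 18 out-shuffles.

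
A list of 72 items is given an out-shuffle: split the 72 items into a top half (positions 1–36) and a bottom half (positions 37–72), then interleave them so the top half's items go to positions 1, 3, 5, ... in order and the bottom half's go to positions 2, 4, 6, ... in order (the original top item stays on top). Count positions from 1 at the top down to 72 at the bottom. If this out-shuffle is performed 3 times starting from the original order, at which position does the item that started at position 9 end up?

Track the item's position through each out-shuffle:
9 → 17 → 33 → 65

65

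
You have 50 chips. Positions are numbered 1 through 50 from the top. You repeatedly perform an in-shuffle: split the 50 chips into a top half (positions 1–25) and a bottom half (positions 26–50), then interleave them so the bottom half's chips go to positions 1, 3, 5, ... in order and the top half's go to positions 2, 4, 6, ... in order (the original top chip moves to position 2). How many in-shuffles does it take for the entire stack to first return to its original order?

The in-shuffle permutes the 50 positions with cycle lengths [2, 8, 8, 8, 8, 8, 8].
Every chip is home exactly when every cycle has completed a whole number of laps, i.e. after lcm(2, 8) = 8 in-shuffles.

8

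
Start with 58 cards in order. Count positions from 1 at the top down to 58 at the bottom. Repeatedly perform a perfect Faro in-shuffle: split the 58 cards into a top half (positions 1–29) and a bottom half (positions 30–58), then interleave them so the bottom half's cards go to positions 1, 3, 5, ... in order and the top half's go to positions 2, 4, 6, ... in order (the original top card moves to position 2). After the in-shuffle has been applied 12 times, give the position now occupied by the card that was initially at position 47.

Track the card's position through each in-shuffle:
47 → 35 → 11 → 22 → 44 → 29 → 58 → 57 → 55 → 51 → 43 → 27 → 54

54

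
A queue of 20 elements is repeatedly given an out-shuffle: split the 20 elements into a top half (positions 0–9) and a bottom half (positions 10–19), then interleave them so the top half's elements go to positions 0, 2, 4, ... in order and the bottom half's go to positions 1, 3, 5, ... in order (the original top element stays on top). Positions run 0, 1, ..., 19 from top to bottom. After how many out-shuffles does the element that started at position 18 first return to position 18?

18

Follow position 18 under repeated out-shuffles:
18 → 17 → 15 → 11 → 3 → 6 → 12 → 5 → 10 → 1 → 2 → 4 → 8 → 16 → 13 → 7 → 14 → 9 → 18
It first returns after 18 out-shuffles.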